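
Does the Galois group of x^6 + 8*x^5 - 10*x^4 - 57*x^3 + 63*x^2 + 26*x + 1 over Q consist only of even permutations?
The polynomial is irreducible of degree 6 over Q. Its discriminant is 3646117689361 = 1909481^2, a perfect square. A Galois group lies in the alternating group exactly when the discriminant is a square in Q, so the Galois group (PSL(2,5)) is contained in A_6.

Yes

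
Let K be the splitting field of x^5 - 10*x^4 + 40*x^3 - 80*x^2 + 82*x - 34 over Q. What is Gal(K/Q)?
S_5 (order 120)

The polynomial f is an irreducible quintic over Q, so G = Gal(f/Q) is a transitive subgroup of S_5: one of C_5 (5T1, order 5), D_5 (5T2, order 10), F_20 (5T3, order 20), A_5 (5T4, order 60) or S_5 (5T5, order 120). The discriminant of f is 58192, which is not a perfect square, so G is not contained in A_5. The transitive groups of degree 5 not contained in A_5 are: F_20 (5T3, order 20), S_5 (5T5, order 120). By Dedekind's theorem, for a prime p not dividing disc(f) the degrees of the irreducible factors of f mod p form the cycle type of an element of G. Factoring f modulo the 5 such primes p <= 13 (skipping 2, which divides the discriminant), each new pattern first appears at: mod 3: f = (x^5 + 2x^4 + x^3 + x^2 + x + 2), pattern 5; mod 5: f = (x + 2)(x^4 + 3x^3 + 4x^2 + 2x + 3), pattern 4+1; mod 13: f = (x + 1)(x + 3)(x^3 + 12x^2 + 2x + 6), pattern 3+1+1. No other pattern occurs in this range, so the set of observed cycle types is {5, 4+1, 3+1+1}. Among the candidates above, the only group containing elements of all these cycle types is S_5 (5T5) — F_20 (5T3) lacks at least one of them. Hence G = S_5 (5T5), of order 120.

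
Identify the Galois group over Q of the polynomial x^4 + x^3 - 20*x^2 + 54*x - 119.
S_4 (order 24)

The polynomial is an irreducible quartic over Q and its discriminant is -635901283, which is not a perfect square, so the Galois group is not contained in A_4. The resolvent cubic y^3 + 20*y^2 + 530*y + 6723 is irreducible over Q. An irreducible resolvent with non-square discriminant gives S_4.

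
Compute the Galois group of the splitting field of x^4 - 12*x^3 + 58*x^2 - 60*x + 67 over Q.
The polynomial is an irreducible quartic over Q and its discriminant is 884017152, which is not a perfect square, so the Galois group is not contained in A_4. The resolvent cubic y^3 - 58*y^2 + 452*y + 2296 has exactly one rational root, so the Galois group is C_4 or D_4. The quartic remains irreducible over Q(sqrt(disc)), so the group is D_4.

D_4 (also written D4)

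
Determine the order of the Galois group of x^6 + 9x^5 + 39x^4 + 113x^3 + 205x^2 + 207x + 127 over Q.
6

The degree of the splitting field over Q equals the order of the Galois group, so first determine the group. The polynomial f is an irreducible sextic over Q, so G = Gal(f/Q) is one of the 16 transitive subgroups 6T1, ..., 6T16 of S_6. The discriminant of f is -548553067783, which is not a perfect square, so G is not contained in A_6. The transitive groups of degree 6 not contained in A_6 are: C_6 (6T1, order 6), S_3 (6T2, order 6), D_6 (6T3, order 12), C_3 x S_3 (6T5, order 18), A_4 x C_2 (6T6, order 24), S_4 (6T8, order 24), S_3 x S_3 (6T9, order 36), S_4 x C_2 (6T11, order 48), (S_3 x S_3) : C_2 (6T13, order 72), PGL(2,5) (6T14, order 120), S_6 (6T16, order 720). By Dedekind's theorem, for a prime p not dividing disc(f) the degrees of the irreducible factors of f mod p form the cycle type of an element of G. Factoring f modulo the 37 such primes p <= 167 (skipping 7, 29, which divide the discriminant), each new pattern first appears at: mod 2: f = (x^3 + x + 1)(x^3 + x^2 + 1), pattern 3+3; mod 3: f = (x^6 + 2x^3 + x^2 + 1), pattern 6; mod 13: f = (x^2 + 7)(x^2 + 4x + 2)(x^2 + 5x + 10), pattern 2+2+2; mod 43: f = (x + 1)(x + 6)(x + 8)(x + 10)(x + 32)(x + 38), pattern 1+1+1+1+1+1. No other pattern occurs in this range, so the set of observed cycle types is {3+3, 6, 2+2+2, 1+1+1+1+1+1}. The candidates containing elements of all these cycle types are C_6 (6T1) of order 6, D_6 (6T3) of order 12, C_3 x S_3 (6T5) of order 18, A_4 x C_2 (6T6) of order 24, S_3 x S_3 (6T9) of order 36, S_4 x C_2 (6T11) of order 48, (S_3 x S_3) : C_2 (6T13) of order 72, PGL(2,5) (6T14) of order 120, S_6 (6T16) of order 720; the others are excluded. The observed types are precisely the cycle types that occur in C_6 (6T1). Each of the other remaining candidates has further cycle types, and by the Chebotarev density theorem the matching factorization patterns would occur for a proportion of primes equal to their share of the group: D_6 (6T3) additionally contains elements of type 2+2+1+1 (3 of its 12 elements, about 25% of primes); C_3 x S_3 (6T5) additionally contains elements of type 3+1+1+1 (4 of its 18 elements, about 22% of primes); A_4 x C_2 (6T6) additionally contains elements of type 2+2+1+1, 2+1+1+1+1 (6 of its 24 elements, about 25% of primes); S_3 x S_3 (6T9) additionally contains elements of type 3+1+1+1, 2+2+1+1 (13 of its 36 elements, about 36% of primes); S_4 x C_2 (6T11) additionally contains elements of type 4+2, 4+1+1, 2+2+1+1, 2+1+1+1+1 (24 of its 48 elements, about 50% of primes); (S_3 x S_3) : C_2 (6T13) additionally contains elements of type 4+2, 3+2+1, 3+1+1+1, 2+2+1+1, 2+1+1+1+1 (49 of its 72 elements, about 68% of primes); PGL(2,5) (6T14) additionally contains elements of type 5+1, 4+1+1, 2+2+1+1 (69 of its 120 elements, about 58% of primes); S_6 (6T16) additionally contains elements of type 5+1, 4+2, 4+1+1, 3+2+1, 3+1+1+1, 2+2+1+1, 2+1+1+1+1 (544 of its 720 elements, about 76% of primes). None of the 37 primes tested shows any such pattern (for each of these groups the chance of that is below 10^-4), which rules them out. Hence G = C_6 (6T1), of order 6. The Galois group C_6 (6T1) has order 6, so the splitting field has degree 6 over Q.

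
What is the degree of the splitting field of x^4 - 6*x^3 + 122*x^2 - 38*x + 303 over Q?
The degree of the splitting field over Q equals the order of the Galois group, so first determine the group. The polynomial is an irreducible quartic over Q and its discriminant is 799507799104 = 894152^2, a perfect square, so the Galois group is contained in A_4. The resolvent cubic y^3 - 122*y^2 - 984*y + 135512 is irreducible over Q. An irreducible resolvent with square discriminant gives A_4. The Galois group A_4 (4T4) has order 12, so the splitting field has degree 12 over Q.

12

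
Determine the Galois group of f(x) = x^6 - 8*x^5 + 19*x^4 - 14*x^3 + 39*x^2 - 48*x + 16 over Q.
The polynomial f is an irreducible sextic over Q, so G = Gal(f/Q) is one of the 16 transitive subgroups 6T1, ..., 6T16 of S_6. The discriminant of f is 90962560000 = 301600^2, a perfect square, so G is contained in A_6. The transitive groups of degree 6 contained in A_6 are: A_4 (6T4, order 12), S_4 (6T7, order 24), (C_3 x C_3) : C_4 (6T10, order 36), PSL(2,5) (6T12, order 60), A_6 (6T15, order 360). By Dedekind's theorem, for a prime p not dividing disc(f) the degrees of the irreducible factors of f mod p form the cycle type of an element of G. Factoring f modulo the 19 such primes p <= 83 (skipping 2, 5, 13, 29, which divide the discriminant), each new pattern first appears at: mod 3: f = (x^2 + 2x + 2)(x^4 + 2x^3 + x^2 + x + 2), pattern 4+2; mod 11: f = (x^3 + 4x^2 + 10x + 2)(x^3 + 10x^2 + 2x + 8), pattern 3+3; mod 19: f = (x + 14)(x + 17)(x^2 + 9)(x^2 + 18x + 12), pattern 2+2+1+1; mod 61: f = (x + 13)(x + 23)(x + 30)(x^3 + 48x^2 + 47x + 46), pattern 3+1+1+1. No other pattern occurs in this range, so the set of observed cycle types is {4+2, 3+3, 2+2+1+1, 3+1+1+1}. The candidates containing elements of all these cycle types are (C_3 x C_3) : C_4 (6T10) of order 36, A_6 (6T15) of order 360; the others are excluded. The observed types are precisely the cycle types that occur in (C_3 x C_3) : C_4 (6T10) (apart from the identity). Each of the other remaining candidates has further cycle types, and by the Chebotarev density theorem the matching factorization patterns would occur for a proportion of primes equal to their share of the group: A_6 (6T15) additionally contains elements of type 5+1 (144 of its 360 elements, about 40% of primes). None of the 19 primes tested shows any such pattern (for each of these groups the chance of that is below 10^-4), which rules them out. Hence G = (C_3 x C_3) : C_4 (6T10), of order 36.

(C_3 x C_3) : C_4, the transitive group 6T10 of order 36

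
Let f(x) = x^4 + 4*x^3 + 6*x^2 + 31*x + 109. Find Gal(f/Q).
The polynomial is an irreducible quartic over Q and its discriminant is 121699989, which is not a perfect square, so the Galois group is not contained in A_4. The resolvent cubic y^3 - 6*y^2 - 312*y - 89 is irreducible over Q. An irreducible resolvent with non-square discriminant gives S_4.

S_4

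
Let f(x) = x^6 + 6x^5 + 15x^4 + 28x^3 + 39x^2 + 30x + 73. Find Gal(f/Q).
C_6 (also written C6)

The polynomial f is an irreducible sextic over Q, so G = Gal(f/Q) is one of the 16 transitive subgroups 6T1, ..., 6T16 of S_6. The discriminant of f is -21134460321792, which is not a perfect square, so G is not contained in A_6. The transitive groups of degree 6 not contained in A_6 are: C_6 (6T1, order 6), S_3 (6T2, order 6), D_6 (6T3, order 12), C_3 x S_3 (6T5, order 18), A_4 x C_2 (6T6, order 24), S_4 (6T8, order 24), S_3 x S_3 (6T9, order 36), S_4 x C_2 (6T11, order 48), (S_3 x S_3) : C_2 (6T13, order 72), PGL(2,5) (6T14, order 120), S_6 (6T16, order 720). By Dedekind's theorem, for a prime p not dividing disc(f) the degrees of the irreducible factors of f mod p form the cycle type of an element of G. Factoring f modulo the 37 such primes p <= 167 (skipping 2, 3, which divide the discriminant), each new pattern first appears at: mod 5: f = (x^6 + x^5 + 3x^3 + 4x^2 + 3), pattern 6; mod 7: f = (x^3 + 3x^2 + 3x + 4)(x^3 + 3x^2 + 3x + 6), pattern 3+3; mod 17: f = (x^2 + 5x + 8)(x^2 + 8x + 11)(x^2 + 10x + 13), pattern 2+2+2; mod 19: f = (x + 2)(x + 5)(x + 7)(x + 8)(x + 10)(x + 12), pattern 1+1+1+1+1+1. No other pattern occurs in this range, so the set of observed cycle types is {6, 3+3, 2+2+2, 1+1+1+1+1+1}. The candidates containing elements of all these cycle types are C_6 (6T1) of order 6, D_6 (6T3) of order 12, C_3 x S_3 (6T5) of order 18, A_4 x C_2 (6T6) of order 24, S_3 x S_3 (6T9) of order 36, S_4 x C_2 (6T11) of order 48, (S_3 x S_3) : C_2 (6T13) of order 72, PGL(2,5) (6T14) of order 120, S_6 (6T16) of order 720; the others are excluded. The observed types are precisely the cycle types that occur in C_6 (6T1). Each of the other remaining candidates has further cycle types, and by the Chebotarev density theorem the matching factorization patterns would occur for a proportion of primes equal to their share of the group: D_6 (6T3) additionally contains elements of type 2+2+1+1 (3 of its 12 elements, about 25% of primes); C_3 x S_3 (6T5) additionally contains elements of type 3+1+1+1 (4 of its 18 elements, about 22% of primes); A_4 x C_2 (6T6) additionally contains elements of type 2+2+1+1, 2+1+1+1+1 (6 of its 24 elements, about 25% of primes); S_3 x S_3 (6T9) additionally contains elements of type 3+1+1+1, 2+2+1+1 (13 of its 36 elements, about 36% of primes); S_4 x C_2 (6T11) additionally contains elements of type 4+2, 4+1+1, 2+2+1+1, 2+1+1+1+1 (24 of its 48 elements, about 50% of primes); (S_3 x S_3) : C_2 (6T13) additionally contains elements of type 4+2, 3+2+1, 3+1+1+1, 2+2+1+1, 2+1+1+1+1 (49 of its 72 elements, about 68% of primes); PGL(2,5) (6T14) additionally contains elements of type 5+1, 4+1+1, 2+2+1+1 (69 of its 120 elements, about 58% of primes); S_6 (6T16) additionally contains elements of type 5+1, 4+2, 4+1+1, 3+2+1, 3+1+1+1, 2+2+1+1, 2+1+1+1+1 (544 of its 720 elements, about 76% of primes). None of the 37 primes tested shows any such pattern (for each of these groups the chance of that is below 10^-4), which rules them out. Hence G = C_6 (6T1), of order 6.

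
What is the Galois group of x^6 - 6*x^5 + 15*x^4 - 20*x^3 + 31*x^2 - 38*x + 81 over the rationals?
The polynomial f is an irreducible sextic over Q, so G = Gal(f/Q) is one of the 16 transitive subgroups 6T1, ..., 6T16 of S_6. The discriminant of f is -66039417143296, which is not a perfect square, so G is not contained in A_6. The transitive groups of degree 6 not contained in A_6 are: C_6 (6T1, order 6), S_3 (6T2, order 6), D_6 (6T3, order 12), C_3 x S_3 (6T5, order 18), A_4 x C_2 (6T6, order 24), S_4 (6T8, order 24), S_3 x S_3 (6T9, order 36), S_4 x C_2 (6T11, order 48), (S_3 x S_3) : C_2 (6T13, order 72), PGL(2,5) (6T14, order 120), S_6 (6T16, order 720). By Dedekind's theorem, for a prime p not dividing disc(f) the degrees of the irreducible factors of f mod p form the cycle type of an element of G. Factoring f modulo the 17 such primes p <= 67 (skipping 2, 31, which divide the discriminant), each new pattern first appears at: mod 3: f = (x)(x + 1)(x^4 + 2x^3 + x^2 + 1), pattern 4+1+1; mod 5: f = (x^3 + x^2 + 3x + 1)(x^3 + 3x^2 + 4x + 1), pattern 3+3; mod 7: f = (x^6 + x^5 + x^4 + x^3 + 3x^2 + 4x + 4), pattern 6; mod 11: f = (x^2 + 5)(x^2 + 7x + 9)(x^2 + 9x + 4), pattern 2+2+2; mod 13: f = (x^2 + 11x + 12)(x^4 + 9x^3 + 8x^2 + 5x + 10), pattern 4+2; mod 37: f = (x + 9)(x + 26)(x^2 + 16x + 10)(x^2 + 17x + 9), pattern 2+2+1+1; mod 47: f = (x + 9)(x + 17)(x + 28)(x + 36)(x^2 + 45x + 2), pattern 2+1+1+1+1. No other pattern occurs in this range, so the set of observed cycle types is {4+1+1, 3+3, 6, 2+2+2, 4+2, 2+2+1+1, 2+1+1+1+1}. The candidates containing elements of all these cycle types are S_4 x C_2 (6T11) of order 48, S_6 (6T16) of order 720; the others are excluded. The observed types are precisely the cycle types that occur in S_4 x C_2 (6T11) (apart from the identity). Each of the other remaining candidates has further cycle types, and by the Chebotarev density theorem the matching factorization patterns would occur for a proportion of primes equal to their share of the group: S_6 (6T16) additionally contains elements of type 5+1, 3+2+1, 3+1+1+1 (304 of its 720 elements, about 42% of primes). None of the 17 primes tested shows any such pattern (for each of these groups the chance of that is below 10^-4), which rules them out. Hence G = S_4 x C_2 (6T11), of order 48.

S_4 x C_2 (also written S4xC2)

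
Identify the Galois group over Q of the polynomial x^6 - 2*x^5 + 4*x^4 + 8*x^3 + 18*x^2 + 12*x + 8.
S_4 (order 24)

The polynomial f is an irreducible sextic over Q, so G = Gal(f/Q) is one of the 16 transitive subgroups 6T1, ..., 6T16 of S_6. The discriminant of f is -4014080000, which is not a perfect square, so G is not contained in A_6. The transitive groups of degree 6 not contained in A_6 are: C_6 (6T1, order 6), S_3 (6T2, order 6), D_6 (6T3, order 12), C_3 x S_3 (6T5, order 18), A_4 x C_2 (6T6, order 24), S_4 (6T8, order 24), S_3 x S_3 (6T9, order 36), S_4 x C_2 (6T11, order 48), (S_3 x S_3) : C_2 (6T13, order 72), PGL(2,5) (6T14, order 120), S_6 (6T16, order 720). By Dedekind's theorem, for a prime p not dividing disc(f) the degrees of the irreducible factors of f mod p form the cycle type of an element of G. Factoring f modulo the 22 such primes p <= 97 (skipping 2, 5, 7, which divide the discriminant), each new pattern first appears at: mod 3: f = (x^3 + 2x + 2)(x^3 + x^2 + 2x + 1), pattern 3+3; mod 13: f = (x + 1)(x + 6)(x^4 + 4x^3 + 9x^2 + 12x + 10), pattern 4+1+1; mod 37: f = (x^2 + 5x + 21)(x^2 + 7x + 25)(x^2 + 23x + 17), pattern 2+2+2; mod 43: f = (x + 16)(x + 40)(x^2 + 8x + 20)(x^2 + 20x + 24), pattern 2+2+1+1. No other pattern occurs in this range, so the set of observed cycle types is {3+3, 4+1+1, 2+2+2, 2+2+1+1}. The candidates containing elements of all these cycle types are S_4 (6T8) of order 24, S_4 x C_2 (6T11) of order 48, PGL(2,5) (6T14) of order 120, S_6 (6T16) of order 720; the others are excluded. The observed types are precisely the cycle types that occur in S_4 (6T8) (apart from the identity). Each of the other remaining candidates has further cycle types, and by the Chebotarev density theorem the matching factorization patterns would occur for a proportion of primes equal to their share of the group: S_4 x C_2 (6T11) additionally contains elements of type 6, 4+2, 2+1+1+1+1 (17 of its 48 elements, about 35% of primes); PGL(2,5) (6T14) additionally contains elements of type 6, 5+1 (44 of its 120 elements, about 37% of primes); S_6 (6T16) additionally contains elements of type 6, 5+1, 4+2, 3+2+1, 3+1+1+1, 2+1+1+1+1 (529 of its 720 elements, about 73% of primes). None of the 22 primes tested shows any such pattern (for each of these groups the chance of that is below 10^-4), which rules them out. Hence G = S_4 (6T8), of order 24.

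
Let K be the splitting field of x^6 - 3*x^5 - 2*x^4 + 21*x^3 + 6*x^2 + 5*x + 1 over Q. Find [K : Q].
24

The degree of the splitting field over Q equals the order of the Galois group, so first determine the group. The polynomial f is an irreducible sextic over Q, so G = Gal(f/Q) is one of the 16 transitive subgroups 6T1, ..., 6T16 of S_6. The discriminant of f is 54786284800, which is not a perfect square, so G is not contained in A_6. The transitive groups of degree 6 not contained in A_6 are: C_6 (6T1, order 6), S_3 (6T2, order 6), D_6 (6T3, order 12), C_3 x S_3 (6T5, order 18), A_4 x C_2 (6T6, order 24), S_4 (6T8, order 24), S_3 x S_3 (6T9, order 36), S_4 x C_2 (6T11, order 48), (S_3 x S_3) : C_2 (6T13, order 72), PGL(2,5) (6T14, order 120), S_6 (6T16, order 720). By Dedekind's theorem, for a prime p not dividing disc(f) the degrees of the irreducible factors of f mod p form the cycle type of an element of G. Factoring f modulo the 22 such primes p <= 101 (skipping 2, 5, 13, 37, which divide the discriminant), each new pattern first appears at: mod 3: f = (x^3 + x^2 + 2x + 1)(x^3 + 2x^2 + 1), pattern 3+3; mod 17: f = (x + 1)(x + 4)(x^4 + 9x^3 + 2x + 13), pattern 4+1+1; mod 31: f = (x^2 + 7x + 7)(x^2 + 23x + 4)(x^2 + 29x + 10), pattern 2+2+2; mod 67: f = (x + 16)(x + 25)(x^2 + 35x + 21)(x^2 + 55x + 59), pattern 2+2+1+1. No other pattern occurs in this range, so the set of observed cycle types is {3+3, 4+1+1, 2+2+2, 2+2+1+1}. The candidates containing elements of all these cycle types are S_4 (6T8) of order 24, S_4 x C_2 (6T11) of order 48, PGL(2,5) (6T14) of order 120, S_6 (6T16) of order 720; the others are excluded. The observed types are precisely the cycle types that occur in S_4 (6T8) (apart from the identity). Each of the other remaining candidates has further cycle types, and by the Chebotarev density theorem the matching factorization patterns would occur for a proportion of primes equal to their share of the group: S_4 x C_2 (6T11) additionally contains elements of type 6, 4+2, 2+1+1+1+1 (17 of its 48 elements, about 35% of primes); PGL(2,5) (6T14) additionally contains elements of type 6, 5+1 (44 of its 120 elements, about 37% of primes); S_6 (6T16) additionally contains elements of type 6, 5+1, 4+2, 3+2+1, 3+1+1+1, 2+1+1+1+1 (529 of its 720 elements, about 73% of primes). None of the 22 primes tested shows any such pattern (for each of these groups the chance of that is below 10^-4), which rules them out. Hence G = S_4 (6T8), of order 24. The Galois group S_4 (6T8) has order 24, so the splitting field has degree 24 over Q.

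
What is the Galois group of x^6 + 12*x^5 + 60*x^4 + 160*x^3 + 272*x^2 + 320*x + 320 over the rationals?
S_4 x C_2 (order 48)

The polynomial f is an irreducible sextic over Q, so G = Gal(f/Q) is one of the 16 transitive subgroups 6T1, ..., 6T16 of S_6. The discriminant of f is -2693803488051200, which is not a perfect square, so G is not contained in A_6. The transitive groups of degree 6 not contained in A_6 are: C_6 (6T1, order 6), S_3 (6T2, order 6), D_6 (6T3, order 12), C_3 x S_3 (6T5, order 18), A_4 x C_2 (6T6, order 24), S_4 (6T8, order 24), S_3 x S_3 (6T9, order 36), S_4 x C_2 (6T11, order 48), (S_3 x S_3) : C_2 (6T13, order 72), PGL(2,5) (6T14, order 120), S_6 (6T16, order 720). By Dedekind's theorem, for a prime p not dividing disc(f) the degrees of the irreducible factors of f mod p form the cycle type of an element of G. Factoring f modulo the 17 such primes p <= 71 (skipping 2, 5, 7, which divide the discriminant), each new pattern first appears at: mod 3: f = (x^3 + x^2 + 2)(x^3 + 2x^2 + x + 1), pattern 3+3; mod 13: f = (x^6 + 12x^5 + 8x^4 + 4x^3 + 12x^2 + 8x + 8), pattern 6; mod 19: f = (x^2 + 4x + 5)(x^4 + 8x^3 + 4x^2 + 9x + 7), pattern 4+2; mod 23: f = (x + 1)(x + 3)(x^4 + 8x^3 + 2x^2 + 13x + 7), pattern 4+1+1; mod 53: f = (x^2 + 4x + 25)(x^2 + 26x + 41)(x^2 + 35x + 6), pattern 2+2+2; mod 59: f = (x + 10)(x + 53)(x^2 + 14x + 47)(x^2 + 53x + 7), pattern 2+2+1+1; mod 71: f = (x + 18)(x + 24)(x + 51)(x + 57)(x^2 + 4x + 34), pattern 2+1+1+1+1. No other pattern occurs in this range, so the set of observed cycle types is {3+3, 6, 4+2, 4+1+1, 2+2+2, 2+2+1+1, 2+1+1+1+1}. The candidates containing elements of all these cycle types are S_4 x C_2 (6T11) of order 48, S_6 (6T16) of order 720; the others are excluded. The observed types are precisely the cycle types that occur in S_4 x C_2 (6T11) (apart from the identity). Each of the other remaining candidates has further cycle types, and by the Chebotarev density theorem the matching factorization patterns would occur for a proportion of primes equal to their share of the group: S_6 (6T16) additionally contains elements of type 5+1, 3+2+1, 3+1+1+1 (304 of its 720 elements, about 42% of primes). None of the 17 primes tested shows any such pattern (for each of these groups the chance of that is below 10^-4), which rules them out. Hence G = S_4 x C_2 (6T11), of order 48.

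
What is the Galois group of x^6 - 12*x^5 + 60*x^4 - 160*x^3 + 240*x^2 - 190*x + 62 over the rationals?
The polynomial f is an irreducible sextic over Q, so G = Gal(f/Q) is one of the 16 transitive subgroups 6T1, ..., 6T16 of S_6. The discriminant of f is -1292992, which is not a perfect square, so G is not contained in A_6. The transitive groups of degree 6 not contained in A_6 are: C_6 (6T1, order 6), S_3 (6T2, order 6), D_6 (6T3, order 12), C_3 x S_3 (6T5, order 18), A_4 x C_2 (6T6, order 24), S_4 (6T8, order 24), S_3 x S_3 (6T9, order 36), S_4 x C_2 (6T11, order 48), (S_3 x S_3) : C_2 (6T13, order 72), PGL(2,5) (6T14, order 120), S_6 (6T16, order 720). By Dedekind's theorem, for a prime p not dividing disc(f) the degrees of the irreducible factors of f mod p form the cycle type of an element of G. Factoring f modulo the 3 such primes p <= 7 (skipping 2, which divides the discriminant), each new pattern first appears at: mod 3: f = (x^6 + 2x^3 + 2x + 2), pattern 6; mod 5: f = (x + 1)(x + 2)(x^4 + 3x^2 + x + 1), pattern 4+1+1; mod 7: f = (x + 3)(x^2 + 1)(x^3 + 6x^2 + 6x + 2), pattern 3+2+1. No other pattern occurs in this range, so the set of observed cycle types is {6, 4+1+1, 3+2+1}. Among the candidates above, the only group containing elements of all these cycle types is S_6 (6T16); every other candidate lacks at least one of them. Hence G = S_6 (6T16), of order 720.

S_6 (order 720)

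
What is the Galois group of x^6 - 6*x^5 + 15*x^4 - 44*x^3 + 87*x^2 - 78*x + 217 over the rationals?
C_3 x S_3 (also written G18)

The polynomial f is an irreducible sextic over Q, so G = Gal(f/Q) is one of the 16 transitive subgroups 6T1, ..., 6T16 of S_6. The discriminant of f is -190210142896128, which is not a perfect square, so G is not contained in A_6. The transitive groups of degree 6 not contained in A_6 are: C_6 (6T1, order 6), S_3 (6T2, order 6), D_6 (6T3, order 12), C_3 x S_3 (6T5, order 18), A_4 x C_2 (6T6, order 24), S_4 (6T8, order 24), S_3 x S_3 (6T9, order 36), S_4 x C_2 (6T11, order 48), (S_3 x S_3) : C_2 (6T13, order 72), PGL(2,5) (6T14, order 120), S_6 (6T16, order 720). By Dedekind's theorem, for a prime p not dividing disc(f) the degrees of the irreducible factors of f mod p form the cycle type of an element of G. Factoring f modulo the 33 such primes p <= 149 (skipping 2, 3, which divide the discriminant), each new pattern first appears at: mod 5: f = (x^6 + 4x^5 + x^3 + 2x^2 + 2x + 2), pattern 6; mod 7: f = (x)(x + 1)(x + 3)(x^3 + 4x^2 + 3x + 2), pattern 3+1+1+1; mod 17: f = (x^2 + 10)(x^2 + 5x + 5)(x^2 + 6x + 4), pattern 2+2+2; mod 19: f = (x^3 + 16x^2 + 3x + 3)(x^3 + 16x^2 + 3x + 9), pattern 3+3; mod 73: f = (x + 25)(x + 41)(x + 43)(x + 57)(x + 59)(x + 61), pattern 1+1+1+1+1+1. No other pattern occurs in this range, so the set of observed cycle types is {6, 3+1+1+1, 2+2+2, 3+3, 1+1+1+1+1+1}. The candidates containing elements of all these cycle types are C_3 x S_3 (6T5) of order 18, S_3 x S_3 (6T9) of order 36, (S_3 x S_3) : C_2 (6T13) of order 72, S_6 (6T16) of order 720; the others are excluded. The observed types are precisely the cycle types that occur in C_3 x S_3 (6T5). Each of the other remaining candidates has further cycle types, and by the Chebotarev density theorem the matching factorization patterns would occur for a proportion of primes equal to their share of the group: S_3 x S_3 (6T9) additionally contains elements of type 2+2+1+1 (9 of its 36 elements, about 25% of primes); (S_3 x S_3) : C_2 (6T13) additionally contains elements of type 4+2, 3+2+1, 2+2+1+1, 2+1+1+1+1 (45 of its 72 elements, about 62% of primes); S_6 (6T16) additionally contains elements of type 5+1, 4+2, 4+1+1, 3+2+1, 2+2+1+1, 2+1+1+1+1 (504 of its 720 elements, about 70% of primes). None of the 33 primes tested shows any such pattern (for each of these groups the chance of that is below 10^-4), which rules them out. Hence G = C_3 x S_3 (6T5), of order 18.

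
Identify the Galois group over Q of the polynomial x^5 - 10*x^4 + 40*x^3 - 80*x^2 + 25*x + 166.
The polynomial f is an irreducible quintic over Q, so G = Gal(f/Q) is a transitive subgroup of S_5: one of C_5 (5T1, order 5), D_5 (5T2, order 10), F_20 (5T3, order 20), A_5 (5T4, order 60) or S_5 (5T5, order 120). The discriminant of f is 58564000000 = 242000^2, a perfect square, so G is contained in A_5. The transitive groups of degree 5 contained in A_5 are: C_5 (5T1, order 5), D_5 (5T2, order 10), A_5 (5T4, order 60). By Dedekind's theorem, for a prime p not dividing disc(f) the degrees of the irreducible factors of f mod p form the cycle type of an element of G. Factoring f modulo the 3 such primes p <= 13 (skipping 2, 5, 11, which divide the discriminant), each new pattern first appears at: mod 3: f = (x^5 + 2x^4 + x^3 + x^2 + x + 1), pattern 5; mod 13: f = (x + 4)(x + 6)(x^3 + 6x^2 + 8x + 8), pattern 3+1+1. No other pattern occurs in this range, so the set of observed cycle types is {5, 3+1+1}. Among the candidates above, the only group containing elements of all these cycle types is A_5 (5T4) — each of C_5 (5T1), D_5 (5T2) lacks at least one of them. Hence G = A_5 (5T4), of order 60.

A_5 (also written A5)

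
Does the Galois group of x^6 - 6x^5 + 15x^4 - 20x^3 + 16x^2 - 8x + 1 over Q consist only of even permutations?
Yes

The polynomial is irreducible of degree 6 over Q. Its discriminant is 61504 = 248^2, a perfect square. A Galois group lies in the alternating group exactly when the discriminant is a square in Q, so the Galois group (S_4) is contained in A_6.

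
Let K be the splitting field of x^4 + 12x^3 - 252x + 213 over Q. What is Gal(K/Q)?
D_4

The polynomial is an irreducible quartic over Q and its discriminant is -6543790848, which is not a perfect square, so the Galois group is not contained in A_4. The resolvent cubic y^3 - 3876*y - 94176 has exactly one rational root, so the Galois group is C_4 or D_4. The quartic remains irreducible over Q(sqrt(disc)), so the group is D_4.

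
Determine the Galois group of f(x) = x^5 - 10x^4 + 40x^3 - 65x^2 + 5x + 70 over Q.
F_20, the Frobenius group of order 20

The polynomial f is an irreducible quintic over Q, so G = Gal(f/Q) is a transitive subgroup of S_5: one of C_5 (5T1, order 5), D_5 (5T2, order 10), F_20 (5T3, order 20), A_5 (5T4, order 60) or S_5 (5T5, order 120). The discriminant of f is 425503125, which is not a perfect square, so G is not contained in A_5. The transitive groups of degree 5 not contained in A_5 are: F_20 (5T3, order 20), S_5 (5T5, order 120). By Dedekind's theorem, for a prime p not dividing disc(f) the degrees of the irreducible factors of f mod p form the cycle type of an element of G. Factoring f modulo the 18 such primes p <= 73 (skipping 3, 5, 41, which divide the discriminant), each new pattern first appears at: mod 2: f = (x)(x^4 + x + 1), pattern 4+1; mod 11: f = (x^5 + x^4 + 7x^3 + x^2 + 5x + 4), pattern 5; mod 19: f = (x + 13)(x^2 + 4x + 15)(x^2 + 11x + 14), pattern 2+2+1. No other pattern occurs in this range, so the set of observed cycle types is {4+1, 5, 2+2+1}. The candidates containing elements of all these cycle types are F_20 (5T3) of order 20, S_5 (5T5) of order 120; the others are excluded. The observed types are precisely the cycle types that occur in F_20 (5T3) (apart from the identity). Each of the other remaining candidates has further cycle types, and by the Chebotarev density theorem the matching factorization patterns would occur for a proportion of primes equal to their share of the group: S_5 (5T5) additionally contains elements of type 3+2, 3+1+1, 2+1+1+1 (50 of its 120 elements, about 42% of primes). None of the 18 primes tested shows any such pattern (for each of these groups the chance of that is below 10^-4), which rules them out. Hence G = F_20 (5T3), of order 20.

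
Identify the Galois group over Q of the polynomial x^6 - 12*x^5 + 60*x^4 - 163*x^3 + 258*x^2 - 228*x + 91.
6T5: C_3 x S_3

The polynomial f is an irreducible sextic over Q, so G = Gal(f/Q) is one of the 16 transitive subgroups 6T1, ..., 6T16 of S_6. The discriminant of f is -177147, which is not a perfect square, so G is not contained in A_6. The transitive groups of degree 6 not contained in A_6 are: C_6 (6T1, order 6), S_3 (6T2, order 6), D_6 (6T3, order 12), C_3 x S_3 (6T5, order 18), A_4 x C_2 (6T6, order 24), S_4 (6T8, order 24), S_3 x S_3 (6T9, order 36), S_4 x C_2 (6T11, order 48), (S_3 x S_3) : C_2 (6T13, order 72), PGL(2,5) (6T14, order 120), S_6 (6T16, order 720). By Dedekind's theorem, for a prime p not dividing disc(f) the degrees of the irreducible factors of f mod p form the cycle type of an element of G. Factoring f modulo the 33 such primes p <= 139 (skipping 3, which divides the discriminant), each new pattern first appears at: mod 2: f = (x^6 + x^3 + 1), pattern 6; mod 7: f = (x)(x + 2)(x + 6)(x^3 + x^2 + 5x + 2), pattern 3+1+1+1; mod 17: f = (x^2 + 3)(x^2 + 8x + 4)(x^2 + 14x + 9), pattern 2+2+2; mod 19: f = (x^3 + 13x^2 + 12x + 2)(x^3 + 13x^2 + 12x + 17), pattern 3+3; mod 73: f = (x + 11)(x + 19)(x + 20)(x + 27)(x + 28)(x + 29), pattern 1+1+1+1+1+1. No other pattern occurs in this range, so the set of observed cycle types is {6, 3+1+1+1, 2+2+2, 3+3, 1+1+1+1+1+1}. The candidates containing elements of all these cycle types are C_3 x S_3 (6T5) of order 18, S_3 x S_3 (6T9) of order 36, (S_3 x S_3) : C_2 (6T13) of order 72, S_6 (6T16) of order 720; the others are excluded. The observed types are precisely the cycle types that occur in C_3 x S_3 (6T5). Each of the other remaining candidates has further cycle types, and by the Chebotarev density theorem the matching factorization patterns would occur for a proportion of primes equal to their share of the group: S_3 x S_3 (6T9) additionally contains elements of type 2+2+1+1 (9 of its 36 elements, about 25% of primes); (S_3 x S_3) : C_2 (6T13) additionally contains elements of type 4+2, 3+2+1, 2+2+1+1, 2+1+1+1+1 (45 of its 72 elements, about 62% of primes); S_6 (6T16) additionally contains elements of type 5+1, 4+2, 4+1+1, 3+2+1, 2+2+1+1, 2+1+1+1+1 (504 of its 720 elements, about 70% of primes). None of the 33 primes tested shows any such pattern (for each of these groups the chance of that is below 10^-4), which rules them out. Hence G = C_3 x S_3 (6T5), of order 18.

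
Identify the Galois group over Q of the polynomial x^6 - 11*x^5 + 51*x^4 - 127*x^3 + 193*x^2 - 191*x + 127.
The polynomial f is an irreducible sextic over Q, so G = Gal(f/Q) is one of the 16 transitive subgroups 6T1, ..., 6T16 of S_6. The discriminant of f is -1662931790863, which is not a perfect square, so G is not contained in A_6. The transitive groups of degree 6 not contained in A_6 are: C_6 (6T1, order 6), S_3 (6T2, order 6), D_6 (6T3, order 12), C_3 x S_3 (6T5, order 18), A_4 x C_2 (6T6, order 24), S_4 (6T8, order 24), S_3 x S_3 (6T9, order 36), S_4 x C_2 (6T11, order 48), (S_3 x S_3) : C_2 (6T13, order 72), PGL(2,5) (6T14, order 120), S_6 (6T16, order 720). By Dedekind's theorem, for a prime p not dividing disc(f) the degrees of the irreducible factors of f mod p form the cycle type of an element of G. Factoring f modulo the 37 such primes p <= 167 (skipping 7, 29, which divide the discriminant), each new pattern first appears at: mod 2: f = (x^3 + x + 1)(x^3 + x^2 + 1), pattern 3+3; mod 3: f = (x^6 + x^5 + 2x^3 + x^2 + x + 1), pattern 6; mod 13: f = (x^2 + 5)(x^2 + 4x + 9)(x^2 + 11x + 6), pattern 2+2+2; mod 43: f = (x + 25)(x + 31)(x + 32)(x + 36)(x + 38)(x + 42), pattern 1+1+1+1+1+1. No other pattern occurs in this range, so the set of observed cycle types is {3+3, 6, 2+2+2, 1+1+1+1+1+1}. The candidates containing elements of all these cycle types are C_6 (6T1) of order 6, D_6 (6T3) of order 12, C_3 x S_3 (6T5) of order 18, A_4 x C_2 (6T6) of order 24, S_3 x S_3 (6T9) of order 36, S_4 x C_2 (6T11) of order 48, (S_3 x S_3) : C_2 (6T13) of order 72, PGL(2,5) (6T14) of order 120, S_6 (6T16) of order 720; the others are excluded. The observed types are precisely the cycle types that occur in C_6 (6T1). Each of the other remaining candidates has further cycle types, and by the Chebotarev density theorem the matching factorization patterns would occur for a proportion of primes equal to their share of the group: D_6 (6T3) additionally contains elements of type 2+2+1+1 (3 of its 12 elements, about 25% of primes); C_3 x S_3 (6T5) additionally contains elements of type 3+1+1+1 (4 of its 18 elements, about 22% of primes); A_4 x C_2 (6T6) additionally contains elements of type 2+2+1+1, 2+1+1+1+1 (6 of its 24 elements, about 25% of primes); S_3 x S_3 (6T9) additionally contains elements of type 3+1+1+1, 2+2+1+1 (13 of its 36 elements, about 36% of primes); S_4 x C_2 (6T11) additionally contains elements of type 4+2, 4+1+1, 2+2+1+1, 2+1+1+1+1 (24 of its 48 elements, about 50% of primes); (S_3 x S_3) : C_2 (6T13) additionally contains elements of type 4+2, 3+2+1, 3+1+1+1, 2+2+1+1, 2+1+1+1+1 (49 of its 72 elements, about 68% of primes); PGL(2,5) (6T14) additionally contains elements of type 5+1, 4+1+1, 2+2+1+1 (69 of its 120 elements, about 58% of primes); S_6 (6T16) additionally contains elements of type 5+1, 4+2, 4+1+1, 3+2+1, 3+1+1+1, 2+2+1+1, 2+1+1+1+1 (544 of its 720 elements, about 76% of primes). None of the 37 primes tested shows any such pattern (for each of these groups the chance of that is below 10^-4), which rules them out. Hence G = C_6 (6T1), of order 6.

C_6 (also written C6)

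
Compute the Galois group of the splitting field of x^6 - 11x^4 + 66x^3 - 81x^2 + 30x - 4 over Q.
The polynomial f is an irreducible sextic over Q, so G = Gal(f/Q) is one of the 16 transitive subgroups 6T1, ..., 6T16 of S_6. The discriminant of f is 16436667374656 = 4054216^2, a perfect square, so G is contained in A_6. The transitive groups of degree 6 contained in A_6 are: A_4 (6T4, order 12), S_4 (6T7, order 24), (C_3 x C_3) : C_4 (6T10, order 36), PSL(2,5) (6T12, order 60), A_6 (6T15, order 360). By Dedekind's theorem, for a prime p not dividing disc(f) the degrees of the irreducible factors of f mod p form the cycle type of an element of G. Factoring f modulo the 79 such primes p <= 419 (skipping 2, 229, which divide the discriminant), each new pattern first appears at: mod 3: f = (x^3 + x^2 + x + 2)(x^3 + 2x^2 + x + 1), pattern 3+3; mod 7: f = (x^2 + 6x + 3)(x^4 + x^3 + x^2 + x + 1), pattern 4+2; mod 23: f = (x + 5)(x + 19)(x^2 + 4x + 17)(x^2 + 18x + 13), pattern 2+2+1+1; mod 193: f = (x + 29)(x + 31)(x + 33)(x + 55)(x + 90)(x + 148), pattern 1+1+1+1+1+1. No other pattern occurs in this range, so the set of observed cycle types is {3+3, 4+2, 2+2+1+1, 1+1+1+1+1+1}. The candidates containing elements of all these cycle types are S_4 (6T7) of order 24, (C_3 x C_3) : C_4 (6T10) of order 36, A_6 (6T15) of order 360; the others are excluded. The observed types are precisely the cycle types that occur in S_4 (6T7). Each of the other remaining candidates has further cycle types, and by the Chebotarev density theorem the matching factorization patterns would occur for a proportion of primes equal to their share of the group: (C_3 x C_3) : C_4 (6T10) additionally contains elements of type 3+1+1+1 (4 of its 36 elements, about 11% of primes); A_6 (6T15) additionally contains elements of type 5+1, 3+1+1+1 (184 of its 360 elements, about 51% of primes). None of the 79 primes tested shows any such pattern (for each of these groups the chance of that is below 10^-4), which rules them out. Hence G = S_4 (6T7), of order 24.

6T7: S_4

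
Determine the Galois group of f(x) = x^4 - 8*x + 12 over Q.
The polynomial is an irreducible quartic over Q and its discriminant is 331776 = 576^2, a perfect square, so the Galois group is contained in A_4. The resolvent cubic y^3 - 48*y - 64 is irreducible over Q. An irreducible resolvent with square discriminant gives A_4.

4T4: A_4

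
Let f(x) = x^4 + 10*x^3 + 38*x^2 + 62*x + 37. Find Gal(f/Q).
The polynomial is an irreducible quartic over Q and its discriminant is 2304 = 48^2, a perfect square, so the Galois group is contained in A_4. The resolvent cubic y^3 - 38*y^2 + 472*y - 1920 splits completely over Q, which gives the Klein four-group V_4.

4T2: V_4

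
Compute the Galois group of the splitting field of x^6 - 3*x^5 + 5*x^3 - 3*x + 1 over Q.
S_3, S_3 acting on 6 points

The polynomial f is an irreducible sextic over Q, so G = Gal(f/Q) is one of the 16 transitive subgroups 6T1, ..., 6T16 of S_6. The discriminant of f is -34992, which is not a perfect square, so G is not contained in A_6. The transitive groups of degree 6 not contained in A_6 are: C_6 (6T1, order 6), S_3 (6T2, order 6), D_6 (6T3, order 12), C_3 x S_3 (6T5, order 18), A_4 x C_2 (6T6, order 24), S_4 (6T8, order 24), S_3 x S_3 (6T9, order 36), S_4 x C_2 (6T11, order 48), (S_3 x S_3) : C_2 (6T13, order 72), PGL(2,5) (6T14, order 120), S_6 (6T16, order 720). By Dedekind's theorem, for a prime p not dividing disc(f) the degrees of the irreducible factors of f mod p form the cycle type of an element of G. Factoring f modulo the 23 such primes p <= 97 (skipping 2, 3, which divide the discriminant), each new pattern first appears at: mod 5: f = (x^2 + x + 1)(x^2 + 2x + 3)(x^2 + 4x + 2), pattern 2+2+2; mod 7: f = (x^3 + x^2 + 3x + 1)(x^3 + 3x^2 + x + 1), pattern 3+3; mod 31: f = (x + 3)(x + 7)(x + 9)(x + 21)(x + 23)(x + 27), pattern 1+1+1+1+1+1. No other pattern occurs in this range, so the set of observed cycle types is {2+2+2, 3+3, 1+1+1+1+1+1}. The candidates containing elements of all these cycle types are C_6 (6T1) of order 6, S_3 (6T2) of order 6, D_6 (6T3) of order 12, C_3 x S_3 (6T5) of order 18, A_4 x C_2 (6T6) of order 24, S_4 (6T8) of order 24, S_3 x S_3 (6T9) of order 36, S_4 x C_2 (6T11) of order 48, (S_3 x S_3) : C_2 (6T13) of order 72, PGL(2,5) (6T14) of order 120, S_6 (6T16) of order 720; the others are excluded. The observed types are precisely the cycle types that occur in S_3 (6T2). Each of the other remaining candidates has further cycle types, and by the Chebotarev density theorem the matching factorization patterns would occur for a proportion of primes equal to their share of the group: C_6 (6T1) additionally contains elements of type 6 (2 of its 6 elements, about 33% of primes); D_6 (6T3) additionally contains elements of type 6, 2+2+1+1 (5 of its 12 elements, about 42% of primes); C_3 x S_3 (6T5) additionally contains elements of type 6, 3+1+1+1 (10 of its 18 elements, about 56% of primes); A_4 x C_2 (6T6) additionally contains elements of type 6, 2+2+1+1, 2+1+1+1+1 (14 of its 24 elements, about 58% of primes); S_4 (6T8) additionally contains elements of type 4+1+1, 2+2+1+1 (9 of its 24 elements, about 38% of primes); S_3 x S_3 (6T9) additionally contains elements of type 6, 3+1+1+1, 2+2+1+1 (25 of its 36 elements, about 69% of primes); S_4 x C_2 (6T11) additionally contains elements of type 6, 4+2, 4+1+1, 2+2+1+1, 2+1+1+1+1 (32 of its 48 elements, about 67% of primes); (S_3 x S_3) : C_2 (6T13) additionally contains elements of type 6, 4+2, 3+2+1, 3+1+1+1, 2+2+1+1, 2+1+1+1+1 (61 of its 72 elements, about 85% of primes); PGL(2,5) (6T14) additionally contains elements of type 6, 5+1, 4+1+1, 2+2+1+1 (89 of its 120 elements, about 74% of primes); S_6 (6T16) additionally contains elements of type 6, 5+1, 4+2, 4+1+1, 3+2+1, 3+1+1+1, 2+2+1+1, 2+1+1+1+1 (664 of its 720 elements, about 92% of primes). None of the 23 primes tested shows any such pattern (for each of these groups the chance of that is below 10^-4), which rules them out. Hence G = S_3 (6T2), of order 6.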